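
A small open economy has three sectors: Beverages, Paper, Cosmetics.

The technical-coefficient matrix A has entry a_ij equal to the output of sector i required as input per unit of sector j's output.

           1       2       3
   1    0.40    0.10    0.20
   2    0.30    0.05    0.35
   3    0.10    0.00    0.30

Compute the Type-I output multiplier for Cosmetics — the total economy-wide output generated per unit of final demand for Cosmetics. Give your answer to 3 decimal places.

I − A =
  [   0.60    -0.10    -0.20]
  [  -0.30     0.95    -0.35]
  [  -0.10     0.00     0.70]
Cofactors of I−A, C_ij = (−1)^(i+j)·(minor ij) (rows/columns in the sector order above):
  C_11 = (0.95)(0.70) − (-0.35)(0.00) = 0.6650
  C_12 = −[(-0.30)(0.70) − (-0.35)(-0.10)] = 0.2450
  C_13 = (-0.30)(0.00) − (0.95)(-0.10) = 0.0950
  C_21 = −[(-0.10)(0.70) − (-0.20)(0.00)] = 0.0700
  C_22 = (0.60)(0.70) − (-0.20)(-0.10) = 0.4000
  C_23 = −[(0.60)(0.00) − (-0.10)(-0.10)] = 0.0100
  C_31 = (-0.10)(-0.35) − (-0.20)(0.95) = 0.2250
  C_32 = −[(0.60)(-0.35) − (-0.20)(-0.30)] = 0.2700
  C_33 = (0.60)(0.95) − (-0.10)(-0.30) = 0.5400
det(I−A) = Σ_j (I−A)_1j·C_1j = (0.60)(0.6650) + (-0.10)(0.2450) + (-0.20)(0.0950) = 0.3555
adj(I−A) = Cᵀ =
  [ 0.6650   0.0700   0.2250]
  [ 0.2450   0.4000   0.2700]
  [ 0.0950   0.0100   0.5400]
(I − A)⁻¹ = adj(I−A) / det(I−A) ≈
  [   1.8706     0.1969     0.6329]
  [   0.6892     1.1252     0.7595]
  [   0.2672     0.0281     1.5190]
The output multiplier for sector j is the column-j sum of the Leontief inverse (I − A)⁻¹ = adj(I−A) / det(I−A).
Column 3 of adj(I−A): (0.2250, 0.2700, 0.5400); det(I−A) = 0.3555.
m_3 = (0.2250 + 0.2700 + 0.5400) / 0.3555 = 1.035 / 0.3555 ≈ 2.911.

m_3 = 2.911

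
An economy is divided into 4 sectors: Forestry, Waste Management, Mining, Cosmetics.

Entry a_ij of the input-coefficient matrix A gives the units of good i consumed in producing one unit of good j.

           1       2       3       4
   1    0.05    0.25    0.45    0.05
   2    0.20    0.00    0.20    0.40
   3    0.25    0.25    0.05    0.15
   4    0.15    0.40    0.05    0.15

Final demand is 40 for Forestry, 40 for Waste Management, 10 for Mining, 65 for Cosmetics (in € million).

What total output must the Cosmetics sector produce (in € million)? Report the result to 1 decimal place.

I − A =
  [   0.95    -0.25    -0.45    -0.05]
  [  -0.20     1.00    -0.20    -0.40]
  [  -0.25    -0.25     0.95    -0.15]
  [  -0.15    -0.40    -0.05     0.85]
Compute the cofactors C_ij = (−1)^(i+j)·(3×3 minor ij) of I−A; the adjugate is their transpose:
adj(I−A) = Cᵀ =
  [ 0.58850   0.34225   0.36450   0.26000]
  [ 0.26900   0.64650   0.28300   0.37000]
  [ 0.26450   0.32075   0.58650   0.27000]
  [ 0.24600   0.38350   0.23200   0.66000]
det(I−A) = Σ_j (I−A)_1j·C_1j = (0.95)(0.58850) + (-0.25)(0.26900) + (-0.45)(0.26450) + (-0.05)(0.24600) = 0.3605
(I − A)⁻¹ = adj(I−A) / det(I−A) ≈
  [   1.6325     0.9494     1.0111     0.7212]
  [   0.7462     1.7933     0.7850     1.0264]
  [   0.7337     0.8897     1.6269     0.7490]
  [   0.6824     1.0638     0.6436     1.8308]
x = (I − A)⁻¹ d = adj(I−A)·d / det(I−A), with det(I−A) = 0.3605:
  x_1 = (0.58850·40 + 0.34225·40 + 0.36450·10 + 0.26000·65) / 0.3605 = 57.775 / 0.3605 ≈ 160.3
  x_2 = (0.26900·40 + 0.64650·40 + 0.28300·10 + 0.37000·65) / 0.3605 = 63.50 / 0.3605 ≈ 176.1
  x_3 = (0.26450·40 + 0.32075·40 + 0.58650·10 + 0.27000·65) / 0.3605 = 46.825 / 0.3605 ≈ 129.9
  x_4 = (0.24600·40 + 0.38350·40 + 0.23200·10 + 0.66000·65) / 0.3605 = 70.40 / 0.3605 ≈ 195.3

x_4 = 195.3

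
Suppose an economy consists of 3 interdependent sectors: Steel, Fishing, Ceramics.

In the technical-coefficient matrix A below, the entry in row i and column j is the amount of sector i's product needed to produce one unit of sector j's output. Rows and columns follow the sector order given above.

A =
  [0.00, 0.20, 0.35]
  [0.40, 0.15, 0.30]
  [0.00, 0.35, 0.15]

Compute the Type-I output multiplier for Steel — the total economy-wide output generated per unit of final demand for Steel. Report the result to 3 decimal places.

I − A =
  [   1.00    -0.20    -0.35]
  [  -0.40     0.85    -0.30]
  [   0.00    -0.35     0.85]
Cofactors of I−A, C_ij = (−1)^(i+j)·(minor ij) (rows/columns in the sector order above):
  C_11 = (0.85)(0.85) − (-0.30)(-0.35) = 0.6175
  C_12 = −[(-0.40)(0.85) − (-0.30)(0.00)] = 0.3400
  C_13 = (-0.40)(-0.35) − (0.85)(0.00) = 0.1400
  C_21 = −[(-0.20)(0.85) − (-0.35)(-0.35)] = 0.2925
  C_22 = (1.00)(0.85) − (-0.35)(0.00) = 0.8500
  C_23 = −[(1.00)(-0.35) − (-0.20)(0.00)] = 0.3500
  C_31 = (-0.20)(-0.30) − (-0.35)(0.85) = 0.3575
  C_32 = −[(1.00)(-0.30) − (-0.35)(-0.40)] = 0.4400
  C_33 = (1.00)(0.85) − (-0.20)(-0.40) = 0.7700
det(I−A) = Σ_j (I−A)_1j·C_1j = (1.00)(0.6175) + (-0.20)(0.3400) + (-0.35)(0.1400) = 0.5005
adj(I−A) = Cᵀ =
  [ 0.6175   0.2925   0.3575]
  [ 0.3400   0.8500   0.4400]
  [ 0.1400   0.3500   0.7700]
(I − A)⁻¹ = adj(I−A) / det(I−A) ≈
  [   1.2338     0.5844     0.7143]
  [   0.6793     1.6983     0.8791]
  [   0.2797     0.6993     1.5385]
The output multiplier for sector j is the column-j sum of the Leontief inverse (I − A)⁻¹ = adj(I−A) / det(I−A).
Column S of adj(I−A): (0.6175, 0.3400, 0.1400); det(I−A) = 0.5005.
m_S = (0.6175 + 0.3400 + 0.1400) / 0.5005 = 1.0975 / 0.5005 ≈ 2.193.

m_S = 2.193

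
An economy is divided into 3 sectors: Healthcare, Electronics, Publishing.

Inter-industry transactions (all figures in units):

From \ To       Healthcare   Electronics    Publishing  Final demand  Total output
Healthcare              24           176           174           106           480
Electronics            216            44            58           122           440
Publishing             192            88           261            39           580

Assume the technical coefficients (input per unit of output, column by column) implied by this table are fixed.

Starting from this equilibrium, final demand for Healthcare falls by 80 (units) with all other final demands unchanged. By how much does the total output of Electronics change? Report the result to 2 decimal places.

Technical coefficients a_ij = z_ij / X_j:
  a_11 = 24/480 = 0.05, a_21 = 216/480 = 0.45, a_31 = 192/480 = 0.40
  a_12 = 176/440 = 0.40, a_22 = 44/440 = 0.10, a_32 = 88/440 = 0.20
  a_13 = 174/580 = 0.30, a_23 = 58/580 = 0.10, a_33 = 261/580 = 0.45
I − A =
  [   0.95    -0.40    -0.30]
  [  -0.45     0.90    -0.10]
  [  -0.40    -0.20     0.55]
Cofactors of I−A, C_ij = (−1)^(i+j)·(minor ij) (rows/columns in the sector order above):
  C_11 = (0.90)(0.55) − (-0.10)(-0.20) = 0.4750
  C_12 = −[(-0.45)(0.55) − (-0.10)(-0.40)] = 0.2875
  C_13 = (-0.45)(-0.20) − (0.90)(-0.40) = 0.4500
  C_21 = −[(-0.40)(0.55) − (-0.30)(-0.20)] = 0.2800
  C_22 = (0.95)(0.55) − (-0.30)(-0.40) = 0.4025
  C_23 = −[(0.95)(-0.20) − (-0.40)(-0.40)] = 0.3500
  C_31 = (-0.40)(-0.10) − (-0.30)(0.90) = 0.3100
  C_32 = −[(0.95)(-0.10) − (-0.30)(-0.45)] = 0.2300
  C_33 = (0.95)(0.90) − (-0.40)(-0.45) = 0.6750
det(I−A) = Σ_j (I−A)_1j·C_1j = (0.95)(0.4750) + (-0.40)(0.2875) + (-0.30)(0.4500) = 0.20125
adj(I−A) = Cᵀ =
  [ 0.4750   0.2800   0.3100]
  [ 0.2875   0.4025   0.2300]
  [ 0.4500   0.3500   0.6750]
(I − A)⁻¹ = adj(I−A) / det(I−A) ≈
  [   2.3602     1.3913     1.5404]
  [   1.4286     2.0000     1.1429]
  [   2.2360     1.7391     3.3540]
Δx = (I − A)⁻¹ Δd with Δd having -80 in the Healthcare component and 0 elsewhere.
So Δx_2 = L_21 · (-80), where L_21 = adj(I−A)_21 / det(I−A) = 0.2875 / 0.20125.
Δx_2 = 0.2875 × (-80) / 0.20125 = -23.00 / 0.20125 ≈ -114.29.

Δx_2 = -114.29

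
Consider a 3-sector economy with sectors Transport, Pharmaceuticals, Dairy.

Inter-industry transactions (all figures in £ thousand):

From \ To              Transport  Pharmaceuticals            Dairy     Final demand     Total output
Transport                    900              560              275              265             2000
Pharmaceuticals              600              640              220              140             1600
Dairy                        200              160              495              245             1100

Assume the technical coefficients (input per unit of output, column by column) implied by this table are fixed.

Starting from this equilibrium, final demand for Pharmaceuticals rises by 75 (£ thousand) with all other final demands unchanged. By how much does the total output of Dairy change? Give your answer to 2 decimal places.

Technical coefficients a_ij = z_ij / X_j:
  a_TT = 900/2000 = 0.45, a_PT = 600/2000 = 0.30, a_DT = 200/2000 = 0.10
  a_TP = 560/1600 = 0.35, a_PP = 640/1600 = 0.40, a_DP = 160/1600 = 0.10
  a_TD = 275/1100 = 0.25, a_PD = 220/1100 = 0.20, a_DD = 495/1100 = 0.45
I − A =
  [   0.55    -0.35    -0.25]
  [  -0.30     0.60    -0.20]
  [  -0.10    -0.10     0.55]
Cofactors of I−A, C_ij = (−1)^(i+j)·(minor ij) (rows/columns in the sector order above):
  C_11 = (0.60)(0.55) − (-0.20)(-0.10) = 0.3100
  C_12 = −[(-0.30)(0.55) − (-0.20)(-0.10)] = 0.1850
  C_13 = (-0.30)(-0.10) − (0.60)(-0.10) = 0.0900
  C_21 = −[(-0.35)(0.55) − (-0.25)(-0.10)] = 0.2175
  C_22 = (0.55)(0.55) − (-0.25)(-0.10) = 0.2775
  C_23 = −[(0.55)(-0.10) − (-0.35)(-0.10)] = 0.0900
  C_31 = (-0.35)(-0.20) − (-0.25)(0.60) = 0.2200
  C_32 = −[(0.55)(-0.20) − (-0.25)(-0.30)] = 0.1850
  C_33 = (0.55)(0.60) − (-0.35)(-0.30) = 0.2250
det(I−A) = Σ_j (I−A)_1j·C_1j = (0.55)(0.3100) + (-0.35)(0.1850) + (-0.25)(0.0900) = 0.08325
adj(I−A) = Cᵀ =
  [ 0.3100   0.2175   0.2200]
  [ 0.1850   0.2775   0.1850]
  [ 0.0900   0.0900   0.2250]
(I − A)⁻¹ = adj(I−A) / det(I−A) ≈
  [   3.7237     2.6126     2.6426]
  [   2.2222     3.3333     2.2222]
  [   1.0811     1.0811     2.7027]
Δx = (I − A)⁻¹ Δd with Δd having +75 in the Pharmaceuticals component and 0 elsewhere.
So Δx_D = L_DP · (+75), where L_DP = adj(I−A)_DP / det(I−A) = 0.0900 / 0.08325.
Δx_D = 0.0900 × (+75) / 0.08325 = 6.75 / 0.08325 ≈ 81.08.

Δx_D = 81.08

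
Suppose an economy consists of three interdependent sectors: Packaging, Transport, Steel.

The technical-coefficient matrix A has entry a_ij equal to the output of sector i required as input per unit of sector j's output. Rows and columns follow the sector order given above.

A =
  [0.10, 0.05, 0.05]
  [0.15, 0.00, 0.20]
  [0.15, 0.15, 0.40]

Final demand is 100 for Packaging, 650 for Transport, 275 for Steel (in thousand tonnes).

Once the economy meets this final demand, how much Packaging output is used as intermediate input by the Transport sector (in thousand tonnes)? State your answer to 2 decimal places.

z_12 = 41.10

I − A =
  [   0.90    -0.05    -0.05]
  [  -0.15     1.00    -0.20]
  [  -0.15    -0.15     0.60]
Cofactors of I−A, C_ij = (−1)^(i+j)·(minor ij) (rows/columns in the sector order above):
  C_11 = (1.00)(0.60) − (-0.20)(-0.15) = 0.5700
  C_12 = −[(-0.15)(0.60) − (-0.20)(-0.15)] = 0.1200
  C_13 = (-0.15)(-0.15) − (1.00)(-0.15) = 0.1725
  C_21 = −[(-0.05)(0.60) − (-0.05)(-0.15)] = 0.0375
  C_22 = (0.90)(0.60) − (-0.05)(-0.15) = 0.5325
  C_23 = −[(0.90)(-0.15) − (-0.05)(-0.15)] = 0.1425
  C_31 = (-0.05)(-0.20) − (-0.05)(1.00) = 0.0600
  C_32 = −[(0.90)(-0.20) − (-0.05)(-0.15)] = 0.1875
  C_33 = (0.90)(1.00) − (-0.05)(-0.15) = 0.8925
det(I−A) = Σ_j (I−A)_1j·C_1j = (0.90)(0.5700) + (-0.05)(0.1200) + (-0.05)(0.1725) = 0.498375
adj(I−A) = Cᵀ =
  [ 0.5700   0.0375   0.0600]
  [ 0.1200   0.5325   0.1875]
  [ 0.1725   0.1425   0.8925]
(I − A)⁻¹ = adj(I−A) / det(I−A) ≈
  [   1.1437     0.0752     0.1204]
  [   0.2408     1.0685     0.3762]
  [   0.3461     0.2859     1.7908]
First solve x = (I − A)⁻¹ d = adj(I−A)·d / det(I−A); in particular x_2 = (0.1200·100 + 0.5325·650 + 0.1875·275) / 0.498375 = 409.6875 / 0.498375 ≈ 822.0467.
Intermediate flow from 1 to 2: z_12 = a_12 · x_2 = 0.05 × 409.6875 / 0.498375 = 20.484375 / 0.498375 ≈ 41.10.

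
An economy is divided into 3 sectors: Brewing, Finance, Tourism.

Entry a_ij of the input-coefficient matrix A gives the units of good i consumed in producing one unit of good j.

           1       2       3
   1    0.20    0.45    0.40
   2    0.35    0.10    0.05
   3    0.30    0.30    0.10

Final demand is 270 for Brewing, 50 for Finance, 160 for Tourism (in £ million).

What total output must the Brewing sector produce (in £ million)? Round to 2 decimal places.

I − A =
  [   0.80    -0.45    -0.40]
  [  -0.35     0.90    -0.05]
  [  -0.30    -0.30     0.90]
Cofactors of I−A, C_ij = (−1)^(i+j)·(minor ij) (rows/columns in the sector order above):
  C_11 = (0.90)(0.90) − (-0.05)(-0.30) = 0.7950
  C_12 = −[(-0.35)(0.90) − (-0.05)(-0.30)] = 0.3300
  C_13 = (-0.35)(-0.30) − (0.90)(-0.30) = 0.3750
  C_21 = −[(-0.45)(0.90) − (-0.40)(-0.30)] = 0.5250
  C_22 = (0.80)(0.90) − (-0.40)(-0.30) = 0.6000
  C_23 = −[(0.80)(-0.30) − (-0.45)(-0.30)] = 0.3750
  C_31 = (-0.45)(-0.05) − (-0.40)(0.90) = 0.3825
  C_32 = −[(0.80)(-0.05) − (-0.40)(-0.35)] = 0.1800
  C_33 = (0.80)(0.90) − (-0.45)(-0.35) = 0.5625
det(I−A) = Σ_j (I−A)_1j·C_1j = (0.80)(0.7950) + (-0.45)(0.3300) + (-0.40)(0.3750) = 0.3375
adj(I−A) = Cᵀ =
  [ 0.7950   0.5250   0.3825]
  [ 0.3300   0.6000   0.1800]
  [ 0.3750   0.3750   0.5625]
(I − A)⁻¹ = adj(I−A) / det(I−A) ≈
  [   2.3556     1.5556     1.1333]
  [   0.9778     1.7778     0.5333]
  [   1.1111     1.1111     1.6667]
x = (I − A)⁻¹ d = adj(I−A)·d / det(I−A), with det(I−A) = 0.3375:
  x_1 = (0.7950·270 + 0.5250·50 + 0.3825·160) / 0.3375 = 302.10 / 0.3375 ≈ 895.11
  x_2 = (0.3300·270 + 0.6000·50 + 0.1800·160) / 0.3375 = 147.90 / 0.3375 ≈ 438.22
  x_3 = (0.3750·270 + 0.3750·50 + 0.5625·160) / 0.3375 = 210.00 / 0.3375 ≈ 622.22

x_1 = 895.11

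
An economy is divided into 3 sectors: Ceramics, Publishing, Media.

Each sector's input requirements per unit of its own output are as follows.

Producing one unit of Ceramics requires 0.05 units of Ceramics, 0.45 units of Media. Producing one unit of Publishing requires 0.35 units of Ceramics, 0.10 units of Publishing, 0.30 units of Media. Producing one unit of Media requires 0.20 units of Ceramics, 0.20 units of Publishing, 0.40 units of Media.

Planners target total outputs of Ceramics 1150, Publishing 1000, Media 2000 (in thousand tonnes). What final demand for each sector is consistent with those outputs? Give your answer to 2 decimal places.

d_C = 342.50, d_P = 500.00, d_M = 382.50

I − A =
  [   0.95    -0.35    -0.20]
  [   0.00     0.90    -0.20]
  [  -0.45    -0.30     0.60]
d = (I − A) x:
  d_C = (+0.95)·1150 + (-0.35)·1000 + (-0.20)·2000 = 342.50
  d_P = (+0.00)·1150 + (+0.90)·1000 + (-0.20)·2000 = 500.00
  d_M = (-0.45)·1150 + (-0.30)·1000 + (+0.60)·2000 = 382.50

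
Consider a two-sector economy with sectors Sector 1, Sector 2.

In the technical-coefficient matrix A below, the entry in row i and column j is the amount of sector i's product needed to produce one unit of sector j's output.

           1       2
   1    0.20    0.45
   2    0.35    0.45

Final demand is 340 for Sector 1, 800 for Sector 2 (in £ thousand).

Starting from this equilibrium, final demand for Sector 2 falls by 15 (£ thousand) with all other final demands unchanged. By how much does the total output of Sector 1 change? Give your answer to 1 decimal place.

I − A =
  [   0.80    -0.45]
  [  -0.35     0.55]
det(I−A) = (0.80)(0.55) − (-0.45)(-0.35) = 0.2825
adj(I−A) = [[0.55, 0.45], [0.35, 0.80]]
(I − A)⁻¹ = adj(I−A) / det(I−A) ≈
  [   1.9469     1.5929]
  [   1.2389     2.8319]
Δx = (I − A)⁻¹ Δd with Δd having -15 in the Sector 2 component and 0 elsewhere.
So Δx_1 = L_12 · (-15), where L_12 = adj(I−A)_12 / det(I−A) = 0.45 / 0.2825.
Δx_1 = 0.45 × (-15) / 0.2825 = -6.75 / 0.2825 ≈ -23.9.

Δx_1 = -23.9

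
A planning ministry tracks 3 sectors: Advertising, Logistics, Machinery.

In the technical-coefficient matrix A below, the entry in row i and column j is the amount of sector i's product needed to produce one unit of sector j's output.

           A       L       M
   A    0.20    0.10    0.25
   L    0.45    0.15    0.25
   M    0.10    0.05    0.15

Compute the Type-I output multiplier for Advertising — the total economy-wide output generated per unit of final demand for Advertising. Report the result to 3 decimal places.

I − A =
  [   0.80    -0.10    -0.25]
  [  -0.45     0.85    -0.25]
  [  -0.10    -0.05     0.85]
Cofactors of I−A, C_ij = (−1)^(i+j)·(minor ij) (rows/columns in the sector order above):
  C_11 = (0.85)(0.85) − (-0.25)(-0.05) = 0.7100
  C_12 = −[(-0.45)(0.85) − (-0.25)(-0.10)] = 0.4075
  C_13 = (-0.45)(-0.05) − (0.85)(-0.10) = 0.1075
  C_21 = −[(-0.10)(0.85) − (-0.25)(-0.05)] = 0.0975
  C_22 = (0.80)(0.85) − (-0.25)(-0.10) = 0.6550
  C_23 = −[(0.80)(-0.05) − (-0.10)(-0.10)] = 0.0500
  C_31 = (-0.10)(-0.25) − (-0.25)(0.85) = 0.2375
  C_32 = −[(0.80)(-0.25) − (-0.25)(-0.45)] = 0.3125
  C_33 = (0.80)(0.85) − (-0.10)(-0.45) = 0.6350
det(I−A) = Σ_j (I−A)_1j·C_1j = (0.80)(0.7100) + (-0.10)(0.4075) + (-0.25)(0.1075) = 0.500375
adj(I−A) = Cᵀ =
  [ 0.7100   0.0975   0.2375]
  [ 0.4075   0.6550   0.3125]
  [ 0.1075   0.0500   0.6350]
(I − A)⁻¹ = adj(I−A) / det(I−A) ≈
  [   1.4189     0.1949     0.4746]
  [   0.8144     1.3090     0.6245]
  [   0.2148     0.0999     1.2690]
The output multiplier for sector j is the column-j sum of the Leontief inverse (I − A)⁻¹ = adj(I−A) / det(I−A).
Column A of adj(I−A): (0.7100, 0.4075, 0.1075); det(I−A) = 0.500375.
m_A = (0.7100 + 0.4075 + 0.1075) / 0.500375 = 1.225 / 0.500375 ≈ 2.448.

m_A = 2.448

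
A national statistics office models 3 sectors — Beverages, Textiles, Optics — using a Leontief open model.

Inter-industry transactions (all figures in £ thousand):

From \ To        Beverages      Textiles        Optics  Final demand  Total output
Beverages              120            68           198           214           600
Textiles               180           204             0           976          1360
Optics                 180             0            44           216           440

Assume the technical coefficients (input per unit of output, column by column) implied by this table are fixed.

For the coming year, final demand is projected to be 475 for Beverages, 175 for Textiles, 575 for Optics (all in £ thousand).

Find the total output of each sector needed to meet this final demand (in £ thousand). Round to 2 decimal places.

x_1 = 1222.09, x_2 = 637.21, x_3 = 1046.25

Technical coefficients a_ij = z_ij / X_j:
  a_11 = 120/600 = 0.20, a_21 = 180/600 = 0.30, a_31 = 180/600 = 0.30
  a_12 = 68/1360 = 0.05, a_22 = 204/1360 = 0.15, a_32 = 0/1360 = 0.00
  a_13 = 198/440 = 0.45, a_23 = 0/440 = 0.00, a_33 = 44/440 = 0.10
I − A =
  [   0.80    -0.05    -0.45]
  [  -0.30     0.85     0.00]
  [  -0.30     0.00     0.90]
Cofactors of I−A, C_ij = (−1)^(i+j)·(minor ij) (rows/columns in the sector order above):
  C_11 = (0.85)(0.90) − (0.00)(0.00) = 0.7650
  C_12 = −[(-0.30)(0.90) − (0.00)(-0.30)] = 0.2700
  C_13 = (-0.30)(0.00) − (0.85)(-0.30) = 0.2550
  C_21 = −[(-0.05)(0.90) − (-0.45)(0.00)] = 0.0450
  C_22 = (0.80)(0.90) − (-0.45)(-0.30) = 0.5850
  C_23 = −[(0.80)(0.00) − (-0.05)(-0.30)] = 0.0150
  C_31 = (-0.05)(0.00) − (-0.45)(0.85) = 0.3825
  C_32 = −[(0.80)(0.00) − (-0.45)(-0.30)] = 0.1350
  C_33 = (0.80)(0.85) − (-0.05)(-0.30) = 0.6650
det(I−A) = Σ_j (I−A)_1j·C_1j = (0.80)(0.7650) + (-0.05)(0.2700) + (-0.45)(0.2550) = 0.48375
adj(I−A) = Cᵀ =
  [ 0.7650   0.0450   0.3825]
  [ 0.2700   0.5850   0.1350]
  [ 0.2550   0.0150   0.6650]
(I − A)⁻¹ = adj(I−A) / det(I−A) ≈
  [   1.5814     0.0930     0.7907]
  [   0.5581     1.2093     0.2791]
  [   0.5271     0.0310     1.3747]
x = (I − A)⁻¹ d = adj(I−A)·d / det(I−A), with det(I−A) = 0.48375:
  x_1 = (0.7650·475 + 0.0450·175 + 0.3825·575) / 0.48375 = 591.1875 / 0.48375 ≈ 1222.09
  x_2 = (0.2700·475 + 0.5850·175 + 0.1350·575) / 0.48375 = 308.25 / 0.48375 ≈ 637.21
  x_3 = (0.2550·475 + 0.0150·175 + 0.6650·575) / 0.48375 = 506.125 / 0.48375 ≈ 1046.25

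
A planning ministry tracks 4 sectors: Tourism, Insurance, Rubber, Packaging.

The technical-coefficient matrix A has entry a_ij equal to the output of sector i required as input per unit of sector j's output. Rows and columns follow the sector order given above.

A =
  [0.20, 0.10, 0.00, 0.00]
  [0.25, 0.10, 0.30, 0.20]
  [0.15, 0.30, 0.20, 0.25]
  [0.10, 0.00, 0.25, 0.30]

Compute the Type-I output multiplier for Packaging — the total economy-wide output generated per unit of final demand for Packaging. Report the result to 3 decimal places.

m_P = 3.305

I − A =
  [   0.80    -0.10     0.00     0.00]
  [  -0.25     0.90    -0.30    -0.20]
  [  -0.15    -0.30     0.80    -0.25]
  [  -0.10     0.00    -0.25     0.70]
Compute the cofactors C_ij = (−1)^(i+j)·(3×3 minor ij) of I−A; the adjugate is their transpose:
adj(I−A) = Cᵀ =
  [ 0.369750   0.049750   0.026000   0.023500]
  [ 0.186875   0.398000   0.208000   0.188000]
  [ 0.175500   0.181000   0.484500   0.224750]
  [ 0.115500   0.071750   0.176750   0.479500]
det(I−A) = Σ_j (I−A)_1j·C_1j = (0.80)(0.369750) + (-0.10)(0.186875) + (0.00)(0.175500) + (0.00)(0.115500) = 0.2771125
(I − A)⁻¹ = adj(I−A) / det(I−A) ≈
  [   1.3343     0.1795     0.0938     0.0848]
  [   0.6744     1.4362     0.7506     0.6784]
  [   0.6333     0.6532     1.7484     0.8110]
  [   0.4168     0.2589     0.6378     1.7303]
The output multiplier for sector j is the column-j sum of the Leontief inverse (I − A)⁻¹ = adj(I−A) / det(I−A).
Column P of adj(I−A): (0.023500, 0.188000, 0.224750, 0.479500); det(I−A) = 0.2771125.
m_P = (0.023500 + 0.188000 + 0.224750 + 0.479500) / 0.2771125 = 0.91575 / 0.2771125 ≈ 3.305.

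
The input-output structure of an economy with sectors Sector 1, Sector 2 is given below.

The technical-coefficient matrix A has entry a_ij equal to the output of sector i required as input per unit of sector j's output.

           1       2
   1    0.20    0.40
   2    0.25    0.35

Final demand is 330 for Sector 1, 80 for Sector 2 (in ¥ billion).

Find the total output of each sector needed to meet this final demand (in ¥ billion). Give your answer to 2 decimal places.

x_1 = 586.90, x_2 = 348.81

I − A =
  [   0.80    -0.40]
  [  -0.25     0.65]
det(I−A) = (0.80)(0.65) − (-0.40)(-0.25) = 0.4200
adj(I−A) = [[0.65, 0.40], [0.25, 0.80]]
(I − A)⁻¹ = adj(I−A) / det(I−A) ≈
  [   1.5476     0.9524]
  [   0.5952     1.9048]
x = (I − A)⁻¹ d = adj(I−A)·d / det(I−A), with det(I−A) = 0.4200:
  x_1 = (0.65·330 + 0.40·80) / 0.4200 = 246.50 / 0.4200 ≈ 586.90
  x_2 = (0.25·330 + 0.80·80) / 0.4200 = 146.50 / 0.4200 ≈ 348.81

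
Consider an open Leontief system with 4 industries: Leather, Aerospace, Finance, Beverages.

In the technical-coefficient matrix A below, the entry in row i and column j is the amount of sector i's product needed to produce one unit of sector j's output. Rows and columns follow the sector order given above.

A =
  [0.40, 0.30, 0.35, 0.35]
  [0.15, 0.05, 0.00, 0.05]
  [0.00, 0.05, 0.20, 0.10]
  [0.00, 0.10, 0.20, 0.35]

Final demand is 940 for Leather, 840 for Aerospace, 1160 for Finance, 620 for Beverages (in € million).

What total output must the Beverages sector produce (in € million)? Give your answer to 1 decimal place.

I − A =
  [   0.60    -0.30    -0.35    -0.35]
  [  -0.15     0.95     0.00    -0.05]
  [   0.00    -0.05     0.80    -0.10]
  [   0.00    -0.10    -0.20     0.65]
Compute the cofactors C_ij = (−1)^(i+j)·(3×3 minor ij) of I−A; the adjugate is their transpose:
adj(I−A) = Cᵀ =
  [ 0.470500   0.196375   0.283875   0.312125]
  [ 0.075000   0.300000   0.050625   0.071250]
  [ 0.006375   0.025500   0.333000   0.056625]
  [ 0.013500   0.054000   0.110250   0.417375]
det(I−A) = Σ_j (I−A)_1j·C_1j = (0.60)(0.470500) + (-0.30)(0.075000) + (-0.35)(0.006375) + (-0.35)(0.013500) = 0.25284375
(I − A)⁻¹ = adj(I−A) / det(I−A) ≈
  [   1.8608     0.7767     1.1227     1.2345]
  [   0.2966     1.1865     0.2002     0.2818]
  [   0.0252     0.1009     1.3170     0.2240]
  [   0.0534     0.2136     0.4360     1.6507]
x = (I − A)⁻¹ d = adj(I−A)·d / det(I−A), with det(I−A) = 0.25284375:
  x_L = (0.470500·940 + 0.196375·840 + 0.283875·1160 + 0.312125·620) / 0.25284375 = 1130.0375 / 0.25284375 ≈ 4469.3
  x_A = (0.075000·940 + 0.300000·840 + 0.050625·1160 + 0.071250·620) / 0.25284375 = 425.40 / 0.25284375 ≈ 1682.5
  x_F = (0.006375·940 + 0.025500·840 + 0.333000·1160 + 0.056625·620) / 0.25284375 = 448.80 / 0.25284375 ≈ 1775.0
  x_B = (0.013500·940 + 0.054000·840 + 0.110250·1160 + 0.417375·620) / 0.25284375 = 444.7125 / 0.25284375 ≈ 1758.8

x_B = 1758.8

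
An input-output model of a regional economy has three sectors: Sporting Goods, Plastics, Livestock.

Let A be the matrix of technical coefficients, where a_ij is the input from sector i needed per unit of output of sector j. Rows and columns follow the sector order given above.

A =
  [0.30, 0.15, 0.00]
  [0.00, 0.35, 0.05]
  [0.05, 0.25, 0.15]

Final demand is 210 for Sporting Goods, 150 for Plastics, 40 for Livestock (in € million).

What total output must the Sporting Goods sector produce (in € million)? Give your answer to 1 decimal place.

I − A =
  [   0.70    -0.15     0.00]
  [   0.00     0.65    -0.05]
  [  -0.05    -0.25     0.85]
Cofactors of I−A, C_ij = (−1)^(i+j)·(minor ij) (rows/columns in the sector order above):
  C_11 = (0.65)(0.85) − (-0.05)(-0.25) = 0.5400
  C_12 = −[(0.00)(0.85) − (-0.05)(-0.05)] = 0.0025
  C_13 = (0.00)(-0.25) − (0.65)(-0.05) = 0.0325
  C_21 = −[(-0.15)(0.85) − (0.00)(-0.25)] = 0.1275
  C_22 = (0.70)(0.85) − (0.00)(-0.05) = 0.5950
  C_23 = −[(0.70)(-0.25) − (-0.15)(-0.05)] = 0.1825
  C_31 = (-0.15)(-0.05) − (0.00)(0.65) = 0.0075
  C_32 = −[(0.70)(-0.05) − (0.00)(0.00)] = 0.0350
  C_33 = (0.70)(0.65) − (-0.15)(0.00) = 0.4550
det(I−A) = Σ_j (I−A)_1j·C_1j = (0.70)(0.5400) + (-0.15)(0.0025) + (0.00)(0.0325) = 0.377625
adj(I−A) = Cᵀ =
  [ 0.5400   0.1275   0.0075]
  [ 0.0025   0.5950   0.0350]
  [ 0.0325   0.1825   0.4550]
(I − A)⁻¹ = adj(I−A) / det(I−A) ≈
  [   1.4300     0.3376     0.0199]
  [   0.0066     1.5756     0.0927]
  [   0.0861     0.4833     1.2049]
x = (I − A)⁻¹ d = adj(I−A)·d / det(I−A), with det(I−A) = 0.377625:
  x_1 = (0.5400·210 + 0.1275·150 + 0.0075·40) / 0.377625 = 132.825 / 0.377625 ≈ 351.7
  x_2 = (0.0025·210 + 0.5950·150 + 0.0350·40) / 0.377625 = 91.175 / 0.377625 ≈ 241.4
  x_3 = (0.0325·210 + 0.1825·150 + 0.4550·40) / 0.377625 = 52.40 / 0.377625 ≈ 138.8

x_1 = 351.7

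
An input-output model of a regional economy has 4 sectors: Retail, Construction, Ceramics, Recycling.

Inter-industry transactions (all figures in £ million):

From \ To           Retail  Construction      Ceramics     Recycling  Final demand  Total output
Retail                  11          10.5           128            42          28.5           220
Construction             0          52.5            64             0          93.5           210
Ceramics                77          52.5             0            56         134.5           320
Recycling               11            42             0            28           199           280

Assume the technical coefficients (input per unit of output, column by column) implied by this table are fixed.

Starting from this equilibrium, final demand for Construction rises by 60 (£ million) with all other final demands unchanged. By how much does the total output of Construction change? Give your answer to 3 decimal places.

Technical coefficients a_ij = z_ij / X_j:
  a_11 = 11/220 = 0.05, a_21 = 0/220 = 0.00, a_31 = 77/220 = 0.35, a_41 = 11/220 = 0.05
  a_12 = 10.5/210 = 0.05, a_22 = 52.5/210 = 0.25, a_32 = 52.5/210 = 0.25, a_42 = 42/210 = 0.20
  a_13 = 128/320 = 0.40, a_23 = 64/320 = 0.20, a_33 = 0/320 = 0.00, a_43 = 0/320 = 0.00
  a_14 = 42/280 = 0.15, a_24 = 0/280 = 0.00, a_34 = 56/280 = 0.20, a_44 = 28/280 = 0.10
I − A =
  [   0.95    -0.05    -0.40    -0.15]
  [   0.00     0.75    -0.20     0.00]
  [  -0.35    -0.25     1.00    -0.20]
  [  -0.05    -0.20     0.00     0.90]
Compute the cofactors C_ij = (−1)^(i+j)·(3×3 minor ij) of I−A; the adjugate is their transpose:
adj(I−A) = Cᵀ =
  [ 0.622000   0.181000   0.285000   0.167000]
  [ 0.065000   0.717500   0.169500   0.048500]
  [ 0.243750   0.276625   0.635625   0.181875]
  [ 0.049000   0.169500   0.053500   0.556500]
det(I−A) = Σ_j (I−A)_1j·C_1j = (0.95)(0.622000) + (-0.05)(0.065000) + (-0.40)(0.243750) + (-0.15)(0.049000) = 0.4828
(I − A)⁻¹ = adj(I−A) / det(I−A) ≈
  [   1.2883     0.3749     0.5903     0.3459]
  [   0.1346     1.4861     0.3511     0.1005]
  [   0.5049     0.5730     1.3165     0.3767]
  [   0.1015     0.3511     0.1108     1.1527]
Δx = (I − A)⁻¹ Δd with Δd having +60 in the Construction component and 0 elsewhere.
So Δx_2 = L_22 · (+60), where L_22 = adj(I−A)_22 / det(I−A) = 0.717500 / 0.4828.
Δx_2 = 0.717500 × (+60) / 0.4828 = 43.05 / 0.4828 ≈ 89.167.

Δx_2 = 89.167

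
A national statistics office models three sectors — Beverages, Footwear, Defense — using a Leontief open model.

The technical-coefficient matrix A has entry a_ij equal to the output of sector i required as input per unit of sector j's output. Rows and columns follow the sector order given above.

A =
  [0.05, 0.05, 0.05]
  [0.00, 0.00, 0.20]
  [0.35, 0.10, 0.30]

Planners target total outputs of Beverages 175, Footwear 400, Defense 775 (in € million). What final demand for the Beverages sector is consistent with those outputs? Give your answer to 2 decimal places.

d_B = 107.50

I − A =
  [   0.95    -0.05    -0.05]
  [   0.00     1.00    -0.20]
  [  -0.35    -0.10     0.70]
d = (I − A) x:
  d_B = (+0.95)·175 + (-0.05)·400 + (-0.05)·775 = 107.50
  d_F = (+0.00)·175 + (+1.00)·400 + (-0.20)·775 = 245.00
  d_D = (-0.35)·175 + (-0.10)·400 + (+0.70)·775 = 441.25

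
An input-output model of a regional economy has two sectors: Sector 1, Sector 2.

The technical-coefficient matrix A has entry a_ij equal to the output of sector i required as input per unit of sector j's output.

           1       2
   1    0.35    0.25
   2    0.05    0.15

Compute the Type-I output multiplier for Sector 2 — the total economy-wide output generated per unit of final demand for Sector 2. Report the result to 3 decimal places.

I − A =
  [   0.65    -0.25]
  [  -0.05     0.85]
det(I−A) = (0.65)(0.85) − (-0.25)(-0.05) = 0.5400
adj(I−A) = [[0.85, 0.25], [0.05, 0.65]]
(I − A)⁻¹ = adj(I−A) / det(I−A) ≈
  [   1.5741     0.4630]
  [   0.0926     1.2037]
The output multiplier for sector j is the column-j sum of the Leontief inverse (I − A)⁻¹ = adj(I−A) / det(I−A).
Column 2 of adj(I−A): (0.25, 0.65); det(I−A) = 0.5400.
m_2 = (0.25 + 0.65) / 0.5400 = 0.90 / 0.5400 ≈ 1.667.

m_2 = 1.667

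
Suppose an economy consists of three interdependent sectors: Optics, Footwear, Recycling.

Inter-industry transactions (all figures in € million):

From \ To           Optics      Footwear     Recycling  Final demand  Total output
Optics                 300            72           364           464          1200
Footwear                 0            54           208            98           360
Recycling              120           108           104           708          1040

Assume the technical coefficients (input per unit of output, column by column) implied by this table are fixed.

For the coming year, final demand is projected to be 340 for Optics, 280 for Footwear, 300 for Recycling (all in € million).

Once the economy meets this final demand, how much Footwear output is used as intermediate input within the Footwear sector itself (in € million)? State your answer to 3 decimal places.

z_22 = 70.000

Technical coefficients a_ij = z_ij / X_j:
  a_11 = 300/1200 = 0.25, a_21 = 0/1200 = 0.00, a_31 = 120/1200 = 0.10
  a_12 = 72/360 = 0.20, a_22 = 54/360 = 0.15, a_32 = 108/360 = 0.30
  a_13 = 364/1040 = 0.35, a_23 = 208/1040 = 0.20, a_33 = 104/1040 = 0.10
I − A =
  [   0.75    -0.20    -0.35]
  [   0.00     0.85    -0.20]
  [  -0.10    -0.30     0.90]
Cofactors of I−A, C_ij = (−1)^(i+j)·(minor ij) (rows/columns in the sector order above):
  C_11 = (0.85)(0.90) − (-0.20)(-0.30) = 0.7050
  C_12 = −[(0.00)(0.90) − (-0.20)(-0.10)] = 0.0200
  C_13 = (0.00)(-0.30) − (0.85)(-0.10) = 0.0850
  C_21 = −[(-0.20)(0.90) − (-0.35)(-0.30)] = 0.2850
  C_22 = (0.75)(0.90) − (-0.35)(-0.10) = 0.6400
  C_23 = −[(0.75)(-0.30) − (-0.20)(-0.10)] = 0.2450
  C_31 = (-0.20)(-0.20) − (-0.35)(0.85) = 0.3375
  C_32 = −[(0.75)(-0.20) − (-0.35)(0.00)] = 0.1500
  C_33 = (0.75)(0.85) − (-0.20)(0.00) = 0.6375
det(I−A) = Σ_j (I−A)_1j·C_1j = (0.75)(0.7050) + (-0.20)(0.0200) + (-0.35)(0.0850) = 0.4950
adj(I−A) = Cᵀ =
  [ 0.7050   0.2850   0.3375]
  [ 0.0200   0.6400   0.1500]
  [ 0.0850   0.2450   0.6375]
(I − A)⁻¹ = adj(I−A) / det(I−A) ≈
  [   1.4242     0.5758     0.6818]
  [   0.0404     1.2929     0.3030]
  [   0.1717     0.4949     1.2879]
First solve x = (I − A)⁻¹ d = adj(I−A)·d / det(I−A); in particular x_2 = (0.0200·340 + 0.6400·280 + 0.1500·300) / 0.4950 = 231.00 / 0.4950 ≈ 466.66667.
Intermediate flow from 2 to 2: z_22 = a_22 · x_2 = 0.15 × 231.00 / 0.4950 = 34.65 / 0.4950 = 70.000.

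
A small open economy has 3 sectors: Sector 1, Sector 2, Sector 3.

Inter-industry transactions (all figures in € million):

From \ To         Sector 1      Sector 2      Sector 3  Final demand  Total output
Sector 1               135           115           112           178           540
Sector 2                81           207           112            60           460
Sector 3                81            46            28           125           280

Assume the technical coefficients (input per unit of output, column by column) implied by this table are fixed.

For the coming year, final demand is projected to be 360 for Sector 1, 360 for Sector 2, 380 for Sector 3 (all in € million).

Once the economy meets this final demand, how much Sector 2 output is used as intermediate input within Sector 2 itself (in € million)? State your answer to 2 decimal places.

Technical coefficients a_ij = z_ij / X_j:
  a_11 = 135/540 = 0.25, a_21 = 81/540 = 0.15, a_31 = 81/540 = 0.15
  a_12 = 115/460 = 0.25, a_22 = 207/460 = 0.45, a_32 = 46/460 = 0.10
  a_13 = 112/280 = 0.40, a_23 = 112/280 = 0.40, a_33 = 28/280 = 0.10
I − A =
  [   0.75    -0.25    -0.40]
  [  -0.15     0.55    -0.40]
  [  -0.15    -0.10     0.90]
Cofactors of I−A, C_ij = (−1)^(i+j)·(minor ij) (rows/columns in the sector order above):
  C_11 = (0.55)(0.90) − (-0.40)(-0.10) = 0.4550
  C_12 = −[(-0.15)(0.90) − (-0.40)(-0.15)] = 0.1950
  C_13 = (-0.15)(-0.10) − (0.55)(-0.15) = 0.0975
  C_21 = −[(-0.25)(0.90) − (-0.40)(-0.10)] = 0.2650
  C_22 = (0.75)(0.90) − (-0.40)(-0.15) = 0.6150
  C_23 = −[(0.75)(-0.10) − (-0.25)(-0.15)] = 0.1125
  C_31 = (-0.25)(-0.40) − (-0.40)(0.55) = 0.3200
  C_32 = −[(0.75)(-0.40) − (-0.40)(-0.15)] = 0.3600
  C_33 = (0.75)(0.55) − (-0.25)(-0.15) = 0.3750
det(I−A) = Σ_j (I−A)_1j·C_1j = (0.75)(0.4550) + (-0.25)(0.1950) + (-0.40)(0.0975) = 0.2535
adj(I−A) = Cᵀ =
  [ 0.4550   0.2650   0.3200]
  [ 0.1950   0.6150   0.3600]
  [ 0.0975   0.1125   0.3750]
(I − A)⁻¹ = adj(I−A) / det(I−A) ≈
  [   1.7949     1.0454     1.2623]
  [   0.7692     2.4260     1.4201]
  [   0.3846     0.4438     1.4793]
First solve x = (I − A)⁻¹ d = adj(I−A)·d / det(I−A); in particular x_2 = (0.1950·360 + 0.6150·360 + 0.3600·380) / 0.2535 = 428.40 / 0.2535 ≈ 1689.9408.
Intermediate flow from 2 to 2: z_22 = a_22 · x_2 = 0.45 × 428.40 / 0.2535 = 192.78 / 0.2535 ≈ 760.47.

z_22 = 760.47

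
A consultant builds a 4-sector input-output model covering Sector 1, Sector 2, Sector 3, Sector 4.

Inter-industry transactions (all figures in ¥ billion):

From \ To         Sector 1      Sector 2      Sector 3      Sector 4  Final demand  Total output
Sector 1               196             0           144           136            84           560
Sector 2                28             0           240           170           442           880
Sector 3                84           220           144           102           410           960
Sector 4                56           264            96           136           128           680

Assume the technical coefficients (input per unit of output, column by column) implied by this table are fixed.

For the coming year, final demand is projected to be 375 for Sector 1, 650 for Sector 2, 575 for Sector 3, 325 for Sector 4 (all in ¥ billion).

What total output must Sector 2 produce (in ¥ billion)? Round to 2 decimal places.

Technical coefficients a_ij = z_ij / X_j:
  a_11 = 196/560 = 0.35, a_21 = 28/560 = 0.05, a_31 = 84/560 = 0.15, a_41 = 56/560 = 0.10
  a_12 = 0/880 = 0.00, a_22 = 0/880 = 0.00, a_32 = 220/880 = 0.25, a_42 = 264/880 = 0.30
  a_13 = 144/960 = 0.15, a_23 = 240/960 = 0.25, a_33 = 144/960 = 0.15, a_43 = 96/960 = 0.10
  a_14 = 136/680 = 0.20, a_24 = 170/680 = 0.25, a_34 = 102/680 = 0.15, a_44 = 136/680 = 0.20
I − A =
  [   0.65     0.00    -0.15    -0.20]
  [  -0.05     1.00    -0.25    -0.25]
  [  -0.15    -0.25     0.85    -0.15]
  [  -0.10    -0.30    -0.10     0.80]
Compute the cofactors C_ij = (−1)^(i+j)·(3×3 minor ij) of I−A; the adjugate is their transpose:
adj(I−A) = Cᵀ =
  [ 0.533750   0.092750   0.143750   0.189375]
  [ 0.092000   0.392000   0.152000   0.174000]
  [ 0.142250   0.163250   0.448250   0.170625]
  [ 0.119000   0.179000   0.131000   0.487500]
det(I−A) = Σ_j (I−A)_1j·C_1j = (0.65)(0.533750) + (0.00)(0.092000) + (-0.15)(0.142250) + (-0.20)(0.119000) = 0.3018
(I − A)⁻¹ = adj(I−A) / det(I−A) ≈
  [   1.7686     0.3073     0.4763     0.6275]
  [   0.3048     1.2989     0.5036     0.5765]
  [   0.4713     0.5409     1.4853     0.5654]
  [   0.3943     0.5931     0.4341     1.6153]
x = (I − A)⁻¹ d = adj(I−A)·d / det(I−A), with det(I−A) = 0.3018:
  x_1 = (0.533750·375 + 0.092750·650 + 0.143750·575 + 0.189375·325) / 0.3018 = 404.646875 / 0.3018 ≈ 1340.78
  x_2 = (0.092000·375 + 0.392000·650 + 0.152000·575 + 0.174000·325) / 0.3018 = 433.25 / 0.3018 ≈ 1435.55
  x_3 = (0.142250·375 + 0.163250·650 + 0.448250·575 + 0.170625·325) / 0.3018 = 472.653125 / 0.3018 ≈ 1566.11
  x_4 = (0.119000·375 + 0.179000·650 + 0.131000·575 + 0.487500·325) / 0.3018 = 394.7375 / 0.3018 ≈ 1307.94

x_2 = 1435.55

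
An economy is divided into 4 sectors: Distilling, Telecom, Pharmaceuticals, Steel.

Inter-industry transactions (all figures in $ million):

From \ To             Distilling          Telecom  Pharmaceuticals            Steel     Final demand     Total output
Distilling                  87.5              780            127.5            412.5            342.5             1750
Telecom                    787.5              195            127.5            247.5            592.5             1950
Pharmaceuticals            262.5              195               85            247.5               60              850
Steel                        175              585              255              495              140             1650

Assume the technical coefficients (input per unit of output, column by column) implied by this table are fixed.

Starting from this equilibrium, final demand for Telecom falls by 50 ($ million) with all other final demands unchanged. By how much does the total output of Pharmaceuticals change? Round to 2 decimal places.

Δx_3 = -35.80

Technical coefficients a_ij = z_ij / X_j:
  a_11 = 87.5/1750 = 0.05, a_21 = 787.5/1750 = 0.45, a_31 = 262.5/1750 = 0.15, a_41 = 175/1750 = 0.10
  a_12 = 780/1950 = 0.40, a_22 = 195/1950 = 0.10, a_32 = 195/1950 = 0.10, a_42 = 585/1950 = 0.30
  a_13 = 127.5/850 = 0.15, a_23 = 127.5/850 = 0.15, a_33 = 85/850 = 0.10, a_43 = 255/850 = 0.30
  a_14 = 412.5/1650 = 0.25, a_24 = 247.5/1650 = 0.15, a_34 = 247.5/1650 = 0.15, a_44 = 495/1650 = 0.30
I − A =
  [   0.95    -0.40    -0.15    -0.25]
  [  -0.45     0.90    -0.15    -0.15]
  [  -0.15    -0.10     0.90    -0.15]
  [  -0.10    -0.30    -0.30     0.70]
Compute the cofactors C_ij = (−1)^(i+j)·(3×3 minor ij) of I−A; the adjugate is their transpose:
adj(I−A) = Cᵀ =
  [ 0.46425   0.32625   0.22650   0.28425]
  [ 0.30150   0.50400   0.22200   0.26325]
  [ 0.15450   0.16600   0.36750   0.16950]
  [ 0.26175   0.33375   0.28500   0.55725]
det(I−A) = Σ_j (I−A)_1j·C_1j = (0.95)(0.46425) + (-0.40)(0.30150) + (-0.15)(0.15450) + (-0.25)(0.26175) = 0.231825
(I − A)⁻¹ = adj(I−A) / det(I−A) ≈
  [   2.0026     1.4073     0.9770     1.2261]
  [   1.3005     2.1741     0.9576     1.1356]
  [   0.6665     0.7161     1.5852     0.7312]
  [   1.1291     1.4397     1.2294     2.4038]
Δx = (I − A)⁻¹ Δd with Δd having -50 in the Telecom component and 0 elsewhere.
So Δx_3 = L_32 · (-50), where L_32 = adj(I−A)_32 / det(I−A) = 0.16600 / 0.231825.
Δx_3 = 0.16600 × (-50) / 0.231825 = -8.30 / 0.231825 ≈ -35.80.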